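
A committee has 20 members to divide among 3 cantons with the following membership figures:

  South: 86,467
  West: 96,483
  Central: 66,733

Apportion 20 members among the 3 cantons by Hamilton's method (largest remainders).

South 7; West 8; Central 5

Total 249683; standard divisor 249683/20 ≈ 12484.15.
Standard quotas: South 6.9261, West 7.7284, Central 5.3454.
Lower quotas: South 6, West 7, Central 5 (sum 18, leaving 2 seats).
Remainders in descending order: South 0.9261, West 0.7284, Central 0.3454.
The surplus seats go to South, West.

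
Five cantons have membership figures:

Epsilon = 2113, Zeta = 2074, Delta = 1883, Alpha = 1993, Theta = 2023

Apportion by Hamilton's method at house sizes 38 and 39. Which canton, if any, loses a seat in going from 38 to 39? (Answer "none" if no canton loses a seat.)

none

At 38 seats: Epsilon 8, Zeta 8, Delta 7, Alpha 7, Theta 8.
At 39 seats: Epsilon 8, Zeta 8, Delta 7, Alpha 8, Theta 8.
No canton's allocation decreased.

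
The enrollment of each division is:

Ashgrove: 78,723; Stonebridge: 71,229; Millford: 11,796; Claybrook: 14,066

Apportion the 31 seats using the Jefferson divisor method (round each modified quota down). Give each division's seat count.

Standard divisor 175814/31 ≈ 5671.419; standard quotas: Ashgrove 13.881, Stonebridge 12.559, Millford 2.080, Claybrook 2.480.
Rounding down gives 13, 12, 2, 2 = 29 seats, so the divisor must be adjusted.
With modified divisor 5400: modified quotas Ashgrove 14.578, Stonebridge 13.191, Millford 2.184, Claybrook 2.605.
Rounding down: Ashgrove 14, Stonebridge 13, Millford 2, Claybrook 2 (total 31).

Ashgrove: 14, Stonebridge: 13, Millford: 2, Claybrook: 2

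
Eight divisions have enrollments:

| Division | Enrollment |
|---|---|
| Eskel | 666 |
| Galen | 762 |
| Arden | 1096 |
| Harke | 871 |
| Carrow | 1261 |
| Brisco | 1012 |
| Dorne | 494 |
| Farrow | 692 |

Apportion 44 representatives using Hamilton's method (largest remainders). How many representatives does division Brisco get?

Standard divisor: 6854 ÷ 44 ≈ 155.773.
Standard quotas: Eskel 4.275, Galen 4.892, Arden 7.036, Harke 5.591, Carrow 8.095, Brisco 6.497, Dorne 3.171, Farrow 4.442.
Lower quotas: Eskel 4, Galen 4, Arden 7, Harke 5, Carrow 8, Brisco 6, Dorne 3, Farrow 4 (sum 41, leaving 3 seats).
Remainders in descending order: Galen 0.892, Harke 0.591, Brisco 0.497, Farrow 0.442, Eskel 0.275, Dorne 0.171, Carrow 0.095, Arden 0.036.
The surplus seats go to Galen, Harke, Brisco.
Brisco receives 7.

7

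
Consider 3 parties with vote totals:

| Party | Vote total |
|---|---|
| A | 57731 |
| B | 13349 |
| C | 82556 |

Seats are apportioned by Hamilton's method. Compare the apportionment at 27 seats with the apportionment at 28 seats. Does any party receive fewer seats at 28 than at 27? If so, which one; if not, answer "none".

At 27 seats: A 10, B 2, C 15.
At 28 seats: A 11, B 2, C 15.
No party's allocation decreased.

none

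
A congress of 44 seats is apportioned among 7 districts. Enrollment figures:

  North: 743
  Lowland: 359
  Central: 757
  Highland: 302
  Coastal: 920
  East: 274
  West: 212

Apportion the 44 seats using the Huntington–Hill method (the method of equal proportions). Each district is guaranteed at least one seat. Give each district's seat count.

With divisor 80.2: modified quotas North 9.264, Lowland 4.476, Central 9.439, Highland 3.766, Coastal 11.471, East 3.416, West 2.643.
Geometric-mean thresholds: North √(9·10)=9.487, Lowland √(4·5)=4.472, Central √(9·10)=9.487, Highland √(3·4)=3.464, Coastal √(11·12)=11.489, East √(3·4)=3.464, West √(2·3)=2.449.
Each quota rounded against its threshold gives North 9, Lowland 5, Central 9, Highland 4, Coastal 11, East 3, West 3 (total 44).

North 9; Lowland 5; Central 9; Highland 4; Coastal 11; East 3; West 3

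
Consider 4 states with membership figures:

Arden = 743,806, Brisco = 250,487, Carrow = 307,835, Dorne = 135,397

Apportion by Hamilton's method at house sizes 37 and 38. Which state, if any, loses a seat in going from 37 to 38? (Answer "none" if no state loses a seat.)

Dorne

At 37 seats: Arden 19, Brisco 6, Carrow 8, Dorne 4.
At 38 seats: Arden 20, Brisco 7, Carrow 8, Dorne 3.
Dorne drops from 4 to 3.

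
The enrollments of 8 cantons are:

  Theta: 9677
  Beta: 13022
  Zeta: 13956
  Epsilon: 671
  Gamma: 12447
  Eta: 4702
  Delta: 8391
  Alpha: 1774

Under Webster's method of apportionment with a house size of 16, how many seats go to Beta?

3

Standard divisor 64640/16 ≈ 4040; standard quotas: Theta 2.395, Beta 3.223, Zeta 3.454, Epsilon 0.166, Gamma 3.081, Eta 1.164, Delta 2.077, Alpha 0.439.
Rounding to the nearest integer gives 2, 3, 3, 0, 3, 1, 2, 0 = 14 seats, so the divisor must be adjusted.
With modified divisor 3800: modified quotas Theta 2.547, Beta 3.427, Zeta 3.673, Epsilon 0.177, Gamma 3.276, Eta 1.237, Delta 2.208, Alpha 0.467.
Rounding to the nearest integer: Theta 3, Beta 3, Zeta 4, Epsilon 0, Gamma 3, Eta 1, Delta 2, Alpha 0 (total 16).
Beta receives 3.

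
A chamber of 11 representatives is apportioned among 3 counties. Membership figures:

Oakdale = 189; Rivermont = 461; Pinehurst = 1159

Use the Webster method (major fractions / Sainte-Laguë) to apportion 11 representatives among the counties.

Standard divisor 1809/11 ≈ 164.455; standard quotas: Oakdale 1.149, Rivermont 2.803, Pinehurst 7.048.
Rounding to the nearest integer gives Oakdale 1, Rivermont 3, Pinehurst 7 — total 11, matching the house size, so no adjustment is needed.

Oakdale=1, Rivermont=3, Pinehurst=7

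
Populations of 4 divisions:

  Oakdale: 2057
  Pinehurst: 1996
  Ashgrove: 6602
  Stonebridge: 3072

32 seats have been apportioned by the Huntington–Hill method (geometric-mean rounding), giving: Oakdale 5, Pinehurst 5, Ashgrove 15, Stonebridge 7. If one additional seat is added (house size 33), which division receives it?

Priority for the next seat is population ÷ (√(s·(s+1))).
Priorities: Oakdale 375.555, Pinehurst 364.418, Ashgrove 426.157, Stonebridge 410.513.
Highest priority: Ashgrove.

Ashgrove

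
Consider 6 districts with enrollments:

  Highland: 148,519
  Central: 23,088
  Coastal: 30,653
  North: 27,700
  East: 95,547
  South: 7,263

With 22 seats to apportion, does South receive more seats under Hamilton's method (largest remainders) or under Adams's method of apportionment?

Hamilton: Highland 10, Central 2, Coastal 2, North 2, East 6, South 0.
Adams: Highland 9, Central 2, Coastal 2, North 2, East 6, South 1.
South gets 0 under Hamilton and 1 under Adams.

Adams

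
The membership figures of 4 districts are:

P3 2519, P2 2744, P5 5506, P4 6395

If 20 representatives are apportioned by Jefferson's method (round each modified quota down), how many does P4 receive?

8

Standard divisor 17164/20 ≈ 858.2; standard quotas: P3 2.935, P2 3.197, P5 6.416, P4 7.452.
Rounding down gives 2, 3, 6, 7 = 18 seats, so the divisor must be adjusted.
With modified divisor 790: modified quotas P3 3.189, P2 3.473, P5 6.970, P4 8.095.
Rounding down: P3 3, P2 3, P5 6, P4 8 (total 20).
P4 receives 8.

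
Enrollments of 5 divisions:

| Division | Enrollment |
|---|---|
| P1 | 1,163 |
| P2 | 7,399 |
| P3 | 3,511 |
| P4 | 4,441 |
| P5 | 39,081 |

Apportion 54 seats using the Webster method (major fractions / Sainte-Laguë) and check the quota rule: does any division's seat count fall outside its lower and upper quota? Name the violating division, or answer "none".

Standard quotas: P1 1.130, P2 7.187, P3 3.410, P4 4.314, P5 37.960.
Webster allocation: P1 1, P2 7, P3 3, P4 4, P5 39.
P5 has quota 37.960 (lower 37, upper 38) but receives 39 — outside the quota interval.

P5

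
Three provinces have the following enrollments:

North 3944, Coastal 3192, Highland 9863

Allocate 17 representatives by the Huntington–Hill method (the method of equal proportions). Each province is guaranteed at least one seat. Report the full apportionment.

With divisor 990: modified quotas North 3.984, Coastal 3.224, Highland 9.963.
Geometric-mean thresholds: North √(3·4)=3.464, Coastal √(3·4)=3.464, Highland √(9·10)=9.487.
Each quota rounded against its threshold gives North 4, Coastal 3, Highland 10 (total 17).

North 4; Coastal 3; Highland 10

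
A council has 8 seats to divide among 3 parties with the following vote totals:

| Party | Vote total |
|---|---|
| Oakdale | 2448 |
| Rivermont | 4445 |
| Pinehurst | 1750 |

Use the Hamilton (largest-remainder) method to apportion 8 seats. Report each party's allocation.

Oakdale 2; Rivermont 4; Pinehurst 2

Standard divisor: 8643 ÷ 8 ≈ 1080.375.
Standard quotas: Oakdale 2.266, Rivermont 4.114, Pinehurst 1.620.
Lower quotas: Oakdale 2, Rivermont 4, Pinehurst 1 (sum 7, leaving 1 seat).
Remainders in descending order: Pinehurst 0.620, Oakdale 0.266, Rivermont 0.114.
Largest remainder: Pinehurst receives the extra seat.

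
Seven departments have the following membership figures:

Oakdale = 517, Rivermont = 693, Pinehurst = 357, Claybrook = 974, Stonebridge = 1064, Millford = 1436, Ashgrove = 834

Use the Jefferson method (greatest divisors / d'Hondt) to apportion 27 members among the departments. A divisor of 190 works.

Oakdale=2, Rivermont=3, Pinehurst=1, Claybrook=5, Stonebridge=5, Millford=7, Ashgrove=4

With modified divisor 190: modified quotas Oakdale 2.721, Rivermont 3.647, Pinehurst 1.879, Claybrook 5.126, Stonebridge 5.600, Millford 7.558, Ashgrove 4.389.
Rounding down: Oakdale 2, Rivermont 3, Pinehurst 1, Claybrook 5, Stonebridge 5, Millford 7, Ashgrove 4 (total 27).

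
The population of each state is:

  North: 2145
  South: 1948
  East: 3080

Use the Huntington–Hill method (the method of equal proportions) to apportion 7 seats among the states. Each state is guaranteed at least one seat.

With divisor 1073: modified quotas North 1.999, South 1.815, East 2.870.
Geometric-mean thresholds: North √(1·2)=1.414, South √(1·2)=1.414, East √(2·3)=2.449.
Each quota rounded against its threshold gives North 2, South 2, East 3 (total 7).

North: 2, South: 2, East: 3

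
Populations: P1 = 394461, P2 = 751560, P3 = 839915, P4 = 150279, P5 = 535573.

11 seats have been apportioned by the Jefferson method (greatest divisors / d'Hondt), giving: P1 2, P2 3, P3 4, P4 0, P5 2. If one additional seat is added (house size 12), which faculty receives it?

Priority for the next seat is population ÷ (current seats + 1).
Priorities: P1 131487.000, P2 187890.000, P3 167983.000, P4 150279.000, P5 178524.333.
Highest priority: P2.

P2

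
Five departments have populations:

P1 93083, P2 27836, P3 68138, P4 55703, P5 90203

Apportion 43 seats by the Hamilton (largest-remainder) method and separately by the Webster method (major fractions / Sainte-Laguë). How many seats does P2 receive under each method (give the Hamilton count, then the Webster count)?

3 and 4

Hamilton: P1 12, P2 3, P3 9, P4 7, P5 12.
Webster: P1 12, P2 4, P3 9, P4 7, P5 11.
P2 gets 3 under Hamilton and 4 under Webster.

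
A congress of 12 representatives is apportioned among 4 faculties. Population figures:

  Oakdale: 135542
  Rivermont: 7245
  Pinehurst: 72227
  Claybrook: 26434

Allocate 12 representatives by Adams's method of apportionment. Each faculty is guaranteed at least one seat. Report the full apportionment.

Standard divisor 241448/12 ≈ 20120.667; standard quotas: Oakdale 6.736, Rivermont 0.360, Pinehurst 3.590, Claybrook 1.314.
Rounding up gives 7, 1, 4, 2 = 14 seats, so the divisor must be adjusted.
With modified divisor 25300: modified quotas Oakdale 5.357, Rivermont 0.286, Pinehurst 2.855, Claybrook 1.045.
Rounding up: Oakdale 6, Rivermont 1, Pinehurst 3, Claybrook 2 (total 12).

Oakdale 6; Rivermont 1; Pinehurst 3; Claybrook 2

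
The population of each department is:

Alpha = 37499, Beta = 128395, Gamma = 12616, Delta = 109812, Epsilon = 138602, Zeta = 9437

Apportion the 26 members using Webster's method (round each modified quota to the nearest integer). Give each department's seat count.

Alpha 2; Beta 8; Gamma 1; Delta 6; Epsilon 8; Zeta 1

Standard divisor 436361/26 ≈ 16783.115; standard quotas: Alpha 2.234, Beta 7.650, Gamma 0.752, Delta 6.543, Epsilon 8.258, Zeta 0.562.
Rounding to the nearest integer gives 2, 8, 1, 7, 8, 1 = 27 seats, so the divisor must be adjusted.
With modified divisor 17000: modified quotas Alpha 2.206, Beta 7.553, Gamma 0.742, Delta 6.460, Epsilon 8.153, Zeta 0.555.
Rounding to the nearest integer: Alpha 2, Beta 8, Gamma 1, Delta 6, Epsilon 8, Zeta 1 (total 26).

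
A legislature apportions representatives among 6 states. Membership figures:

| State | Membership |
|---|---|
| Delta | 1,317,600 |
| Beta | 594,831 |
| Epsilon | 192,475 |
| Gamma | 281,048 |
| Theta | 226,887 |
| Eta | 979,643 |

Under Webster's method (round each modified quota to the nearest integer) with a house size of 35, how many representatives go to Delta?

13

Standard divisor 3592484/35 ≈ 102642.4; standard quotas: Delta 12.837, Beta 5.795, Epsilon 1.875, Gamma 2.738, Theta 2.210, Eta 9.544.
Rounding to the nearest integer gives 13, 6, 2, 3, 2, 10 = 36 seats, so the divisor must be adjusted.
With modified divisor 104300: modified quotas Delta 12.633, Beta 5.703, Epsilon 1.845, Gamma 2.695, Theta 2.175, Eta 9.393.
Rounding to the nearest integer: Delta 13, Beta 6, Epsilon 2, Gamma 3, Theta 2, Eta 9 (total 35).
Delta receives 13.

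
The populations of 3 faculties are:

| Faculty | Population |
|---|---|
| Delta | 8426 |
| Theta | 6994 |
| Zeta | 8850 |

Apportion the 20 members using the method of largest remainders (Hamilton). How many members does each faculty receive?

Total 24270; standard divisor 24270/20 ≈ 1213.5.
Standard quotas: Delta 6.9436, Theta 5.7635, Zeta 7.2930.
Lower quotas: Delta 6, Theta 5, Zeta 7 (sum 18, leaving 2 seats).
Remainders in descending order: Delta 0.9436, Theta 0.7635, Zeta 0.2930.
Largest remainders: Delta, Theta receive the extra seats.

Delta 7; Theta 6; Zeta 7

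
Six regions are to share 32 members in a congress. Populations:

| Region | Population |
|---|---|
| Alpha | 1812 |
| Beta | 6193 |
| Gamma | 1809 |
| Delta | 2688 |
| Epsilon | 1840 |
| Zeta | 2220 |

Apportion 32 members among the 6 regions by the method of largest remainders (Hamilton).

Total 16562; standard divisor 16562/32 ≈ 517.562.
Standard quotas: Alpha 3.5010, Beta 11.9657, Gamma 3.4952, Delta 5.1936, Epsilon 3.5551, Zeta 4.2893.
Lower quotas: Alpha 3, Beta 11, Gamma 3, Delta 5, Epsilon 3, Zeta 4 (sum 29, leaving 3 seats).
Remainders in descending order: Beta 0.9657, Epsilon 0.5551, Alpha 0.5010, Gamma 0.4952, Zeta 0.2893, Delta 0.1936.
The surplus seats go to Beta, Epsilon, Alpha.

Alpha 4, Beta 12, Gamma 3, Delta 5, Epsilon 4, Zeta 4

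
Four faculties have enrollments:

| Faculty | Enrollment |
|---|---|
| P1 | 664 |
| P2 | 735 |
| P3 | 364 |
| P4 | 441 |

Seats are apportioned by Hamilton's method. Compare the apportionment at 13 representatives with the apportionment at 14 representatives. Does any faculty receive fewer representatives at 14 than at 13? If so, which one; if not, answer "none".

At 13 seats: P1 4, P2 4, P3 2, P4 3.
At 14 seats: P1 4, P2 5, P3 2, P4 3.
No faculty's allocation decreased.

none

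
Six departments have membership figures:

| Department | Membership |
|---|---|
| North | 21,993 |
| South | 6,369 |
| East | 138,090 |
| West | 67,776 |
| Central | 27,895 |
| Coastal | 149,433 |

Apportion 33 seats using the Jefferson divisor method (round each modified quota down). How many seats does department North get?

1

Standard divisor 411556/33 ≈ 12471.394; standard quotas: North 1.763, South 0.511, East 11.073, West 5.435, Central 2.237, Coastal 11.982.
Rounding down gives 1, 0, 11, 5, 2, 11 = 30 seats, so the divisor must be adjusted.
With modified divisor 11400: modified quotas North 1.929, South 0.559, East 12.113, West 5.945, Central 2.447, Coastal 13.108.
Rounding down: North 1, South 0, East 12, West 5, Central 2, Coastal 13 (total 33).
North receives 1.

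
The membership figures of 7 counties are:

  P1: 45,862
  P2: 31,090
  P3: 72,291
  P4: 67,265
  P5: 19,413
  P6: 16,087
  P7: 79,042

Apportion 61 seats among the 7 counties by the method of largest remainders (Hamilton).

Standard divisor: 331050 ÷ 61 ≈ 5427.049.
Standard quotas: P1 8.4506, P2 5.7287, P3 13.3205, P4 12.3944, P5 3.5771, P6 2.9642, P7 14.5645.
Lower quotas: P1 8, P2 5, P3 13, P4 12, P5 3, P6 2, P7 14 (sum 57, leaving 4 seats).
Remainders in descending order: P6 0.9642, P2 0.7287, P5 0.5771, P7 0.5645, P1 0.4506, P4 0.3944, P3 0.3205.
Largest remainders: P6, P2, P5, P7 receive the extra seats.

P1 8, P2 6, P3 13, P4 12, P5 4, P6 3, P7 15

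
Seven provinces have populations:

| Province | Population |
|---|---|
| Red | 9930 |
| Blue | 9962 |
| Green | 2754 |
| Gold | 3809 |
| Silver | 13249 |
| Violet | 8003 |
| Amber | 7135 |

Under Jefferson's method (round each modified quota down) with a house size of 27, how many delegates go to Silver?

Standard divisor 54842/27 ≈ 2031.185; standard quotas: Red 4.889, Blue 4.905, Green 1.356, Gold 1.875, Silver 6.523, Violet 3.940, Amber 3.513.
Rounding down gives 4, 4, 1, 1, 6, 3, 3 = 22 seats, so the divisor must be adjusted.
With modified divisor 1800: modified quotas Red 5.517, Blue 5.534, Green 1.530, Gold 2.116, Silver 7.361, Violet 4.446, Amber 3.964.
Rounding down: Red 5, Blue 5, Green 1, Gold 2, Silver 7, Violet 4, Amber 3 (total 27).
Silver receives 7.

7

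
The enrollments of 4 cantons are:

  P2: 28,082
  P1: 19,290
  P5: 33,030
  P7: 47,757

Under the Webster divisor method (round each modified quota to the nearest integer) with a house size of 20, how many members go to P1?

3

Standard divisor 128159/20 ≈ 6407.95; standard quotas: P2 4.382, P1 3.010, P5 5.155, P7 7.453.
Rounding to the nearest integer gives 4, 3, 5, 7 = 19 seats, so the divisor must be adjusted.
With modified divisor 6300: modified quotas P2 4.457, P1 3.062, P5 5.243, P7 7.580.
Rounding to the nearest integer: P2 4, P1 3, P5 5, P7 8 (total 20).
P1 receives 3.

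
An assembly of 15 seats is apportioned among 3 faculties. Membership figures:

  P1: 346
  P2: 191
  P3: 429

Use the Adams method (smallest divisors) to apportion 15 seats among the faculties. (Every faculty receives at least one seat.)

P1 5, P2 3, P3 7

Standard divisor 966/15 ≈ 64.4; standard quotas: P1 5.373, P2 2.966, P3 6.661.
Rounding up gives 6, 3, 7 = 16 seats, so the divisor must be adjusted.
With modified divisor 70: modified quotas P1 4.943, P2 2.729, P3 6.129.
Rounding up: P1 5, P2 3, P3 7 (total 15).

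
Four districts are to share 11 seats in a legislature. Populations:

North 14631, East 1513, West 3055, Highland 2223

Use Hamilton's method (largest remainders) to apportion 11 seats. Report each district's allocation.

Total 21422; standard divisor 21422/11 ≈ 1947.455.
Standard quotas: North 7.5129, East 0.7769, West 1.5687, Highland 1.1415.
Lower quotas: North 7, East 0, West 1, Highland 1 (sum 9, leaving 2 seats).
Remainders in descending order: East 0.7769, West 0.5687, North 0.5129, Highland 0.1415.
The surplus seats go to East, West.

North: 7; East: 1; West: 2; Highland: 1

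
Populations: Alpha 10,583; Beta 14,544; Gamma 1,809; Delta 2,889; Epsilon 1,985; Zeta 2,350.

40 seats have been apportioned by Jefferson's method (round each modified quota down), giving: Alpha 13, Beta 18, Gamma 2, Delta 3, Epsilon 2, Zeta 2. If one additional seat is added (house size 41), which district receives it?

Priority for the next seat is population ÷ (current seats + 1).
Priorities: Alpha 755.929, Beta 765.474, Gamma 603.000, Delta 722.250, Epsilon 661.667, Zeta 783.333.
Highest priority: Zeta.

Zeta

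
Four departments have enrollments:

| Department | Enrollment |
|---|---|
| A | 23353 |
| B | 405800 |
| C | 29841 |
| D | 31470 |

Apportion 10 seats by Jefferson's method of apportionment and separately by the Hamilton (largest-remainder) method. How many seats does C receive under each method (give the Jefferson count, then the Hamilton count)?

Jefferson: A 0, B 10, C 0, D 0.
Hamilton: A 0, B 8, C 1, D 1.
C gets 0 under Jefferson and 1 under Hamilton.

0 and 1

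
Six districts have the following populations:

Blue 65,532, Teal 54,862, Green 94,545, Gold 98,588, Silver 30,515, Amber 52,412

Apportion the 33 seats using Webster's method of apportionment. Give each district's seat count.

Blue 5, Teal 5, Green 8, Gold 8, Silver 3, Amber 4

Standard divisor 396454/33 ≈ 12013.758; standard quotas: Blue 5.455, Teal 4.567, Green 7.870, Gold 8.206, Silver 2.540, Amber 4.363.
Rounding to the nearest integer gives Blue 5, Teal 5, Green 8, Gold 8, Silver 3, Amber 4 — total 33, matching the house size, so no adjustment is needed.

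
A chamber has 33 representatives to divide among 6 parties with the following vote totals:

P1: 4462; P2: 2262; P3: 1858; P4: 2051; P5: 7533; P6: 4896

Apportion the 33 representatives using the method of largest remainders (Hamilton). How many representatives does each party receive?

P1 6, P2 3, P3 3, P4 3, P5 11, P6 7

Total 23062; standard divisor 23062/33 ≈ 698.848.
Standard quotas: P1 6.3848, P2 3.2368, P3 2.6587, P4 2.9348, P5 10.7792, P6 7.0058.
Lower quotas: P1 6, P2 3, P3 2, P4 2, P5 10, P6 7 (sum 30, leaving 3 seats).
Remainders in descending order: P4 0.9348, P5 0.7792, P3 0.6587, P1 0.3848, P2 0.2368, P6 0.0058.
Largest remainders: P4, P5, P3 receive the extra seats.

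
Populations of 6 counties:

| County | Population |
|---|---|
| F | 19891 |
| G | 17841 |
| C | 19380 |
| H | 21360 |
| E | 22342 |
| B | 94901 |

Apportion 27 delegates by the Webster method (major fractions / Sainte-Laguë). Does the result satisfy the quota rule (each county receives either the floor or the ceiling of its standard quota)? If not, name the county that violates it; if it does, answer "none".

none

Standard quotas: F 2.744, G 2.461, C 2.674, H 2.947, E 3.082, B 13.092.
Webster allocation: F 3, G 2, C 3, H 3, E 3, B 13.
Every allocation lies between the lower and upper quota.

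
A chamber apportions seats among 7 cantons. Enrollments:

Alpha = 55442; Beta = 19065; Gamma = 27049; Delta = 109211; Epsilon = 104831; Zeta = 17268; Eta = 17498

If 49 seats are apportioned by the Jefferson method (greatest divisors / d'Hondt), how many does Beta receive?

2

Standard divisor 350364/49 ≈ 7150.286; standard quotas: Alpha 7.754, Beta 2.666, Gamma 3.783, Delta 15.274, Epsilon 14.661, Zeta 2.415, Eta 2.447.
Rounding down gives 7, 2, 3, 15, 14, 2, 2 = 45 seats, so the divisor must be adjusted.
With modified divisor 6700: modified quotas Alpha 8.275, Beta 2.846, Gamma 4.037, Delta 16.300, Epsilon 15.646, Zeta 2.577, Eta 2.612.
Rounding down: Alpha 8, Beta 2, Gamma 4, Delta 16, Epsilon 15, Zeta 2, Eta 2 (total 49).
Beta receives 2.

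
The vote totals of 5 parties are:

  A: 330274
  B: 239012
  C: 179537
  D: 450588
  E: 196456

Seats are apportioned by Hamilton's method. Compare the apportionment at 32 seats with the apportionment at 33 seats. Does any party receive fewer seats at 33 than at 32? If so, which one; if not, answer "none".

E

At 32 seats: A 8, B 5, C 4, D 10, E 5.
At 33 seats: A 8, B 6, C 4, D 11, E 4.
E drops from 5 to 4.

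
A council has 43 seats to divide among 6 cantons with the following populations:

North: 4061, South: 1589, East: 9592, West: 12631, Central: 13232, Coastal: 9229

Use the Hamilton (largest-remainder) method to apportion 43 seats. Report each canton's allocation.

Total 50334; standard divisor 50334/43 ≈ 1170.558.
Standard quotas: North 3.4693, South 1.3575, East 8.1944, West 10.7906, Central 11.3040, Coastal 7.8843.
Lower quotas: North 3, South 1, East 8, West 10, Central 11, Coastal 7 (sum 40, leaving 3 seats).
Remainders in descending order: Coastal 0.8843, West 0.7906, North 0.4693, South 0.3575, Central 0.3040, East 0.1944.
The surplus seats go to Coastal, West, North.

North 4, South 1, East 8, West 11, Central 11, Coastal 8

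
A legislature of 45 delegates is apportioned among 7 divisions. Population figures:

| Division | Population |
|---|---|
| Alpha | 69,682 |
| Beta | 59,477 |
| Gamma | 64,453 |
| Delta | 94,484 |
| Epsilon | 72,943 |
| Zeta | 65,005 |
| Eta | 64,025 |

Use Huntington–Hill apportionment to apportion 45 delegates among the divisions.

With divisor 10997: modified quotas Alpha 6.336, Beta 5.408, Gamma 5.861, Delta 8.592, Epsilon 6.633, Zeta 5.911, Eta 5.822.
Geometric-mean thresholds: Alpha √(6·7)=6.481, Beta √(5·6)=5.477, Gamma √(5·6)=5.477, Delta √(8·9)=8.485, Epsilon √(6·7)=6.481, Zeta √(5·6)=5.477, Eta √(5·6)=5.477.
Each quota rounded against its threshold gives Alpha 6, Beta 5, Gamma 6, Delta 9, Epsilon 7, Zeta 6, Eta 6 (total 45).

Alpha 6, Beta 5, Gamma 6, Delta 9, Epsilon 7, Zeta 6, Eta 6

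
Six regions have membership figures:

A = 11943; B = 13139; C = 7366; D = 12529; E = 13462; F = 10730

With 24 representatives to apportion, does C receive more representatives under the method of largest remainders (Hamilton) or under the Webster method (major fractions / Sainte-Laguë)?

Hamilton: A 4, B 5, C 2, D 4, E 5, F 4.
Webster: A 4, B 4, C 3, D 4, E 5, F 4.
C gets 2 under Hamilton and 3 under Webster.

Webster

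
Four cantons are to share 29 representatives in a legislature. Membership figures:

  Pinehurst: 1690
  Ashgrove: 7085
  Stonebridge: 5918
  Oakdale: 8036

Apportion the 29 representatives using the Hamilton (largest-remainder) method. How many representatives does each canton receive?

Total 22729; standard divisor 22729/29 ≈ 783.759.
Standard quotas: Pinehurst 2.1563, Ashgrove 9.0398, Stonebridge 7.5508, Oakdale 10.2532.
Lower quotas: Pinehurst 2, Ashgrove 9, Stonebridge 7, Oakdale 10 (sum 28, leaving 1 seat).
Remainders in descending order: Stonebridge 0.5508, Oakdale 0.2532, Pinehurst 0.1563, Ashgrove 0.0398.
The surplus seat goes to Stonebridge.

Pinehurst 2, Ashgrove 9, Stonebridge 8, Oakdale 10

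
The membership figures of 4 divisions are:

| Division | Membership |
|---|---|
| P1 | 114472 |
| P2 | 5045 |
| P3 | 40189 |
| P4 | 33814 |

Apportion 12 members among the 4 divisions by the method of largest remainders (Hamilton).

Total 193520; standard divisor 193520/12 ≈ 16126.667.
Standard quotas: P1 7.0983, P2 0.3128, P3 2.4921, P4 2.0968.
Lower quotas: P1 7, P2 0, P3 2, P4 2 (sum 11, leaving 1 seat).
Remainders in descending order: P3 0.4921, P2 0.3128, P1 0.0983, P4 0.0968.
The surplus seat goes to P3.

P1=7, P2=0, P3=3, P4=2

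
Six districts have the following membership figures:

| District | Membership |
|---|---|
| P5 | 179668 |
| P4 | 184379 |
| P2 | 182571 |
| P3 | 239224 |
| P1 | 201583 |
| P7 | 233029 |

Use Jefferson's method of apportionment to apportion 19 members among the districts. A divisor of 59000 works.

With modified divisor 59000: modified quotas P5 3.045, P4 3.125, P2 3.094, P3 4.055, P1 3.417, P7 3.950.
Rounding down: P5 3, P4 3, P2 3, P3 4, P1 3, P7 3 (total 19).

P5: 3, P4: 3, P2: 3, P3: 4, P1: 3, P7: 3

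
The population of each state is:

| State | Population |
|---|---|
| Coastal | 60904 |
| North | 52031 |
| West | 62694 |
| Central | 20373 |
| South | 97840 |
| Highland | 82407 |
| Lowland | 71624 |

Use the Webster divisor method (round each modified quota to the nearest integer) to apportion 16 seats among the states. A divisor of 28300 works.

With modified divisor 28300: modified quotas Coastal 2.152, North 1.839, West 2.215, Central 0.720, South 3.457, Highland 2.912, Lowland 2.531.
Rounding to the nearest integer: Coastal 2, North 2, West 2, Central 1, South 3, Highland 3, Lowland 3 (total 16).

Coastal 2, North 2, West 2, Central 1, South 3, Highland 3, Lowland 3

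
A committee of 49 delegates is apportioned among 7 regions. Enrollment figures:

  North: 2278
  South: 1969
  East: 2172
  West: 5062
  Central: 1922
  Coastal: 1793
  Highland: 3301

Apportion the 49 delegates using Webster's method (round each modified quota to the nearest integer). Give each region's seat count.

North 6; South 5; East 6; West 13; Central 5; Coastal 5; Highland 9

Standard divisor 18497/49 ≈ 377.49; standard quotas: North 6.035, South 5.216, East 5.754, West 13.410, Central 5.092, Coastal 4.750, Highland 8.745.
Rounding to the nearest integer gives North 6, South 5, East 6, West 13, Central 5, Coastal 5, Highland 9 — total 49, matching the house size, so no adjustment is needed.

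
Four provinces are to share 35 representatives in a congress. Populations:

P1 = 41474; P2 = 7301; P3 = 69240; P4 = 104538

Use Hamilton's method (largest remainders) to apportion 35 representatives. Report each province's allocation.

Total 222553; standard divisor 222553/35 ≈ 6358.657.
Standard quotas: P1 6.5224, P2 1.1482, P3 10.8891, P4 16.4403.
Lower quotas: P1 6, P2 1, P3 10, P4 16 (sum 33, leaving 2 seats).
Remainders in descending order: P3 0.8891, P1 0.5224, P4 0.4403, P2 0.1482.
Largest remainders: P3, P1 receive the extra seats.

P1: 7; P2: 1; P3: 11; P4: 16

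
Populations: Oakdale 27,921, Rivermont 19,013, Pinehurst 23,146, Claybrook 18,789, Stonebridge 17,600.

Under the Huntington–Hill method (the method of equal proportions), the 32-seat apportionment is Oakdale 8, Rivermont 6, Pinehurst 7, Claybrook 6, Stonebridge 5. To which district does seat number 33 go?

Oakdale

Priority for the next seat is population ÷ (√(s·(s+1))).
Priorities: Oakdale 3290.521, Rivermont 2933.770, Pinehurst 3093.014, Claybrook 2899.206, Stonebridge 3213.306.
Highest priority: Oakdale.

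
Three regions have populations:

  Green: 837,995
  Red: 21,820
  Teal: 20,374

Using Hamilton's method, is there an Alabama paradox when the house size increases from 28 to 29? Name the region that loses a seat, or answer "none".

none

At 28 seats: Green 27, Red 1, Teal 0.
At 29 seats: Green 27, Red 1, Teal 1.
No region's allocation decreased.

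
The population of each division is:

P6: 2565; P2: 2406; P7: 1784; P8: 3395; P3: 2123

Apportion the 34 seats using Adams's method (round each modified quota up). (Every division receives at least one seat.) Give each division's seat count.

P6 7; P2 7; P7 5; P8 9; P3 6

Standard divisor 12273/34 ≈ 360.971; standard quotas: P6 7.106, P2 6.665, P7 4.942, P8 9.405, P3 5.881.
Rounding up gives 8, 7, 5, 10, 6 = 36 seats, so the divisor must be adjusted.
With modified divisor 390: modified quotas P6 6.577, P2 6.169, P7 4.574, P8 8.705, P3 5.444.
Rounding up: P6 7, P2 7, P7 5, P8 9, P3 6 (total 34).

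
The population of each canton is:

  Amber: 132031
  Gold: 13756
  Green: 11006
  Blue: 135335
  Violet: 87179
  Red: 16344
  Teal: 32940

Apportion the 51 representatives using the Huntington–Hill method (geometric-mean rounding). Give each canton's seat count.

Amber 16; Gold 2; Green 1; Blue 16; Violet 10; Red 2; Teal 4

With divisor 8417: modified quotas Amber 15.686, Gold 1.634, Green 1.308, Blue 16.079, Violet 10.357, Red 1.942, Teal 3.914.
Geometric-mean thresholds: Amber √(15·16)=15.492, Gold √(1·2)=1.414, Green √(1·2)=1.414, Blue √(16·17)=16.492, Violet √(10·11)=10.488, Red √(1·2)=1.414, Teal √(3·4)=3.464.
Each quota rounded against its threshold gives Amber 16, Gold 2, Green 1, Blue 16, Violet 10, Red 2, Teal 4 (total 51).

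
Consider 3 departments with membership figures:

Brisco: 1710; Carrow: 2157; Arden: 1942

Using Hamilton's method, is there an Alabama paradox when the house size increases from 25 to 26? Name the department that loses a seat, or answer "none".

At 25 seats: Brisco 8, Carrow 9, Arden 8.
At 26 seats: Brisco 7, Carrow 10, Arden 9.
Brisco drops from 8 to 7.

Brisco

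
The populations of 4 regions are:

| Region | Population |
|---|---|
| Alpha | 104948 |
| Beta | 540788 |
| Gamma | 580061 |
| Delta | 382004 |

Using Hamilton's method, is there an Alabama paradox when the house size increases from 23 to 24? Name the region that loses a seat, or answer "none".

At 23 seats: Alpha 2, Beta 8, Gamma 8, Delta 5.
At 24 seats: Alpha 1, Beta 8, Gamma 9, Delta 6.
Alpha drops from 2 to 1.

Alpha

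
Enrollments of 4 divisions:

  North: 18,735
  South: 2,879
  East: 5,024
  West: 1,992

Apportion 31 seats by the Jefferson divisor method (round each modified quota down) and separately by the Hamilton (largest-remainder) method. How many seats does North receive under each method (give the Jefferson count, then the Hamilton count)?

Jefferson: North 21, South 3, East 5, West 2.
Hamilton: North 20, South 3, East 6, West 2.
North gets 21 under Jefferson and 20 under Hamilton.

21 and 20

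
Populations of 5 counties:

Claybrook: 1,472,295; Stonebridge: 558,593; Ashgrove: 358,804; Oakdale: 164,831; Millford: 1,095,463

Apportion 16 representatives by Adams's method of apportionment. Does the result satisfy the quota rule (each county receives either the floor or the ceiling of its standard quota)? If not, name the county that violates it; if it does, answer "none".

none

Standard quotas: Claybrook 6.454, Stonebridge 2.449, Ashgrove 1.573, Oakdale 0.723, Millford 4.802.
Adams allocation: Claybrook 6, Stonebridge 3, Ashgrove 2, Oakdale 1, Millford 4.
Every allocation lies between the lower and upper quota.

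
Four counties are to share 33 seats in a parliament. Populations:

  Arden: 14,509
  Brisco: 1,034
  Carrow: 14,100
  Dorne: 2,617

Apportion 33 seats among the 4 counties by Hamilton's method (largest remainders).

Arden 15; Brisco 1; Carrow 14; Dorne 3

Standard divisor: 32260 ÷ 33 ≈ 977.576.
Standard quotas: Arden 14.8418, Brisco 1.0577, Carrow 14.4234, Dorne 2.6770.
Lower quotas: Arden 14, Brisco 1, Carrow 14, Dorne 2 (sum 31, leaving 2 seats).
Remainders in descending order: Arden 0.8418, Dorne 0.6770, Carrow 0.4234, Brisco 0.0577.
The surplus seats go to Arden, Dorne.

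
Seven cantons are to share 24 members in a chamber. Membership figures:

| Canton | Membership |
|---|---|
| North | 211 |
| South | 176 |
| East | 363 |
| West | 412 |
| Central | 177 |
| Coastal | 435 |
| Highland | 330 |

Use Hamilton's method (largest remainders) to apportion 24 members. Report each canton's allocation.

Total 2104; standard divisor 2104/24 ≈ 87.667.
Standard quotas: North 2.407, South 2.008, East 4.141, West 4.700, Central 2.019, Coastal 4.962, Highland 3.764.
Lower quotas: North 2, South 2, East 4, West 4, Central 2, Coastal 4, Highland 3 (sum 21, leaving 3 seats).
Remainders in descending order: Coastal 0.962, Highland 0.764, West 0.700, North 0.407, East 0.141, Central 0.019, South 0.008.
The surplus seats go to Coastal, Highland, West.

North: 2, South: 2, East: 4, West: 5, Central: 2, Coastal: 5, Highland: 4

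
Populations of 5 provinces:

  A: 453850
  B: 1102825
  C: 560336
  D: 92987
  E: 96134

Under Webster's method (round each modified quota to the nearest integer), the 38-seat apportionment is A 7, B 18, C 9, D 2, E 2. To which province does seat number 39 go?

Priority for the next seat is population ÷ (current seats + 0.5).
Priorities: A 60513.333, B 59612.162, C 58982.737, D 37194.800, E 38453.600.
Highest priority: A.

A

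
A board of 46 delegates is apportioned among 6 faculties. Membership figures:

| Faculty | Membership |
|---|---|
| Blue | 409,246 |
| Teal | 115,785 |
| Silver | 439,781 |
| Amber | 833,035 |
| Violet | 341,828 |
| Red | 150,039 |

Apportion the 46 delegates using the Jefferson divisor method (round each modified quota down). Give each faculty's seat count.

Standard divisor 2289714/46 ≈ 49776.391; standard quotas: Blue 8.222, Teal 2.326, Silver 8.835, Amber 16.736, Violet 6.867, Red 3.014.
Rounding down gives 8, 2, 8, 16, 6, 3 = 43 seats, so the divisor must be adjusted.
With modified divisor 47600: modified quotas Blue 8.598, Teal 2.432, Silver 9.239, Amber 17.501, Violet 7.181, Red 3.152.
Rounding down: Blue 8, Teal 2, Silver 9, Amber 17, Violet 7, Red 3 (total 46).

Blue 8, Teal 2, Silver 9, Amber 17, Violet 7, Red 3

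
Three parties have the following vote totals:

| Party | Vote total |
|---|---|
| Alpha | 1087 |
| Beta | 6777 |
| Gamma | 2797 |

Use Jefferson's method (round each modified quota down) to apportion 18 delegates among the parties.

Standard divisor 10661/18 ≈ 592.278; standard quotas: Alpha 1.835, Beta 11.442, Gamma 4.722.
Rounding down gives 1, 11, 4 = 16 seats, so the divisor must be adjusted.
With modified divisor 550: modified quotas Alpha 1.976, Beta 12.322, Gamma 5.085.
Rounding down: Alpha 1, Beta 12, Gamma 5 (total 18).

Alpha: 1; Beta: 12; Gamma: 5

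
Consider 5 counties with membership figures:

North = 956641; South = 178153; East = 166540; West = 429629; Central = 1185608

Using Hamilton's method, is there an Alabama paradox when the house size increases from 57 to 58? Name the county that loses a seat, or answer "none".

At 57 seats: North 19, South 4, East 3, West 8, Central 23.
At 58 seats: North 19, South 3, East 3, West 9, Central 24.
South drops from 4 to 3.

South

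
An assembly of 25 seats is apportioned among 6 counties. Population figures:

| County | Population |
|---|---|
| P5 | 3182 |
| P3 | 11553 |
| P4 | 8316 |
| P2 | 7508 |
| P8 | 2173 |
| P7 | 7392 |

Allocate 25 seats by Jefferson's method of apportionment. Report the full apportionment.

P5: 2; P3: 7; P4: 5; P2: 5; P8: 1; P7: 5

Standard divisor 40124/25 ≈ 1604.96; standard quotas: P5 1.983, P3 7.198, P4 5.181, P2 4.678, P8 1.354, P7 4.606.
Rounding down gives 1, 7, 5, 4, 1, 4 = 22 seats, so the divisor must be adjusted.
With modified divisor 1460: modified quotas P5 2.179, P3 7.913, P4 5.696, P2 5.142, P8 1.488, P7 5.063.
Rounding down: P5 2, P3 7, P4 5, P2 5, P8 1, P7 5 (total 25).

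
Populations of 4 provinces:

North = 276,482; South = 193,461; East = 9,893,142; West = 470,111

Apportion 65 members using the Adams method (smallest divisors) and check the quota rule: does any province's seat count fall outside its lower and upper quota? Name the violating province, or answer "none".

Standard quotas: North 1.659, South 1.161, East 59.360, West 2.821.
Adams allocation: North 2, South 2, East 58, West 3.
East has quota 59.360 (lower 59, upper 60) but receives 58 — outside the quota interval.

East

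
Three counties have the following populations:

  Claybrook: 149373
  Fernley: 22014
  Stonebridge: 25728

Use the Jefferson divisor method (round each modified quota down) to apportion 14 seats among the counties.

Claybrook: 11, Fernley: 1, Stonebridge: 2

Standard divisor 197115/14 ≈ 14079.643; standard quotas: Claybrook 10.609, Fernley 1.564, Stonebridge 1.827.
Rounding down gives 10, 1, 1 = 12 seats, so the divisor must be adjusted.
With modified divisor 12700: modified quotas Claybrook 11.762, Fernley 1.733, Stonebridge 2.026.
Rounding down: Claybrook 11, Fernley 1, Stonebridge 2 (total 14).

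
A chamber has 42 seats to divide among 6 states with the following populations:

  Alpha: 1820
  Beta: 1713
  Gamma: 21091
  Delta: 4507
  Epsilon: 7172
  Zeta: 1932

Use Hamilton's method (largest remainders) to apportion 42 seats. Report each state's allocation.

Alpha=2; Beta=2; Gamma=23; Delta=5; Epsilon=8; Zeta=2

Total 38235; standard divisor 38235/42 ≈ 910.357.
Standard quotas: Alpha 1.9992, Beta 1.8817, Gamma 23.1678, Delta 4.9508, Epsilon 7.8782, Zeta 2.1222.
Lower quotas: Alpha 1, Beta 1, Gamma 23, Delta 4, Epsilon 7, Zeta 2 (sum 38, leaving 4 seats).
Remainders in descending order: Alpha 0.9992, Delta 0.9508, Beta 0.8817, Epsilon 0.8782, Gamma 0.1678, Zeta 0.1222.
The surplus seats go to Alpha, Delta, Beta, Epsilon.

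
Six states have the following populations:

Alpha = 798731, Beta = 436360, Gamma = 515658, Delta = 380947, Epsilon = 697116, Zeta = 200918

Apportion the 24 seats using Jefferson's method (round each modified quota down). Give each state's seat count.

Standard divisor 3029730/24 ≈ 126238.75; standard quotas: Alpha 6.327, Beta 3.457, Gamma 4.085, Delta 3.018, Epsilon 5.522, Zeta 1.592.
Rounding down gives 6, 3, 4, 3, 5, 1 = 22 seats, so the divisor must be adjusted.
With modified divisor 111600: modified quotas Alpha 7.157, Beta 3.910, Gamma 4.621, Delta 3.414, Epsilon 6.247, Zeta 1.800.
Rounding down: Alpha 7, Beta 3, Gamma 4, Delta 3, Epsilon 6, Zeta 1 (total 24).

Alpha 7, Beta 3, Gamma 4, Delta 3, Epsilon 6, Zeta 1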